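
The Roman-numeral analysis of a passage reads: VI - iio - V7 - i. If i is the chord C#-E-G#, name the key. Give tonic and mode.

i is given as C#-E-G# — a minor triad with root C#.
If C# is scale degree 1 and the mode makes that degree carry a minor triad, the tonic is C# and the mode is minor.

C# minor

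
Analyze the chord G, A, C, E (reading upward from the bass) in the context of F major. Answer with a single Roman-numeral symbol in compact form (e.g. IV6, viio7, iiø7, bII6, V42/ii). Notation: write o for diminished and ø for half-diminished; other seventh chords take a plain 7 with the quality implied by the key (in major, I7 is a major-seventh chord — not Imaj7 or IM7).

Stacked in thirds the chord is A-C-E-G: a minor seventh chord on A.
A is scale degree 3 in F major, and a minor seventh chord on that degree is written iii7.
With G in the bass the chord is in third inversion, so the figured bass is 42.

iii42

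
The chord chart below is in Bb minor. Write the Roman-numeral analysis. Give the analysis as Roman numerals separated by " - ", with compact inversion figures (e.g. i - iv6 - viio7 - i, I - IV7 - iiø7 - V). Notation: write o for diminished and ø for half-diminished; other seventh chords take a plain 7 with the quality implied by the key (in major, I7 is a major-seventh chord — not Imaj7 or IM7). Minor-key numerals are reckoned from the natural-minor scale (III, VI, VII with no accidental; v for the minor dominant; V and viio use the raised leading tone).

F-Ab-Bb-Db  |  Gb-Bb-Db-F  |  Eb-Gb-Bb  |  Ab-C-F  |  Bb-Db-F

i43 - VI7 - iv - v6 - i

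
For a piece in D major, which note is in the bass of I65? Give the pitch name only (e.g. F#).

F#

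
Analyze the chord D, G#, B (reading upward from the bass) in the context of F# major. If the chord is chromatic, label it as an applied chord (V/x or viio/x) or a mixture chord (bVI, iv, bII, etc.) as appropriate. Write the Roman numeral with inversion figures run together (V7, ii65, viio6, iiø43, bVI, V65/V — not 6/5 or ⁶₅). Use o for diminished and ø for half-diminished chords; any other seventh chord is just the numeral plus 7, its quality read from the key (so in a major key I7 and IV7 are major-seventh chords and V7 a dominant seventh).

iio64

Stacked in thirds the chord is G#-B-D: a diminished triad on G#.
G# is the second degree of F# major. This is the diminished supertonic triad, borrowed from the parallel minor.
With D in the bass the chord is in second inversion, so the figured bass is 64.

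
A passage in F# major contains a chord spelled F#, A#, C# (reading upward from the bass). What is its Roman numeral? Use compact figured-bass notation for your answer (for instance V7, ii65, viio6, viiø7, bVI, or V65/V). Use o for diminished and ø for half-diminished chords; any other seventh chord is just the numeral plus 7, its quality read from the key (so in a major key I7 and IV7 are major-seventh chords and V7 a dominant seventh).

Stacked in thirds the chord is F#-A#-C#: a major triad on F#.
F# is scale degree 1 in F# major, and a major triad on that degree is written I.

I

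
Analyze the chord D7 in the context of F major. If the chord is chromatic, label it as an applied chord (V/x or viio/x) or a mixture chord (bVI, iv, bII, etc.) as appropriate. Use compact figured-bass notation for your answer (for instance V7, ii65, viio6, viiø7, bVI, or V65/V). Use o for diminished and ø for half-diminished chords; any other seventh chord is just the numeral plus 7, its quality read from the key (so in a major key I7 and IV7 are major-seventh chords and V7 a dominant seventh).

The pitches D-F#-A-C form a dominant seventh chord rooted on D.
D is not a diatonic chord root with this quality in F major, but it lies a perfect fifth above G (ii), so the chord functions as an applied dominant of ii.

V7/ii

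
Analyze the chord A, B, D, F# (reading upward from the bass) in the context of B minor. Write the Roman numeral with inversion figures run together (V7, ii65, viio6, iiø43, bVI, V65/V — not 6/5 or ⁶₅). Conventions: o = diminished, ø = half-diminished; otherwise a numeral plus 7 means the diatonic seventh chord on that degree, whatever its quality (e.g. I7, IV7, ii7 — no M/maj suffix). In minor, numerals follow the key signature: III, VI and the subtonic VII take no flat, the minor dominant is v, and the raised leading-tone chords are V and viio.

i42

Stacked in thirds the chord is B-D-F#-A: a minor seventh chord on B.
In B minor, B is the tonic; the diatonic minor seventh chord there is i7.
With A in the bass the chord is in third inversion, so the figured bass is 42.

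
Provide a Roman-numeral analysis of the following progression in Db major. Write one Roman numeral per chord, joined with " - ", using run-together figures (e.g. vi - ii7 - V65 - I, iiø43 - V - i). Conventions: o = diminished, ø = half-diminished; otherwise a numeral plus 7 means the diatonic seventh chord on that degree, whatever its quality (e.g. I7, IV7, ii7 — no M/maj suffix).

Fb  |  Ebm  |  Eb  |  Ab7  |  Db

Fb: Fb with this quality isn't in the key; it's bIII, borrowed from the parallel minor.
Ebm: minor triad on Eb = scale degree 2 → ii.
Eb: a major triad on Eb, the applied dominant of V → V/V.
Ab7: root Ab is the dominant; dominant seventh chord there is V7.
Db: root Db is the tonic; major triad there is I.

bIII - ii - V/V - V7 - I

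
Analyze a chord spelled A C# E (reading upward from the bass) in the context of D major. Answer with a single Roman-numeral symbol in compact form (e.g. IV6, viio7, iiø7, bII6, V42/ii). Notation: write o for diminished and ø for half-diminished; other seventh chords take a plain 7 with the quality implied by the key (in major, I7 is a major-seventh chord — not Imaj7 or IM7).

The pitches A-C#-E form a major triad rooted on A.
A is scale degree 5 in D major, and a major triad on that degree is written V.

V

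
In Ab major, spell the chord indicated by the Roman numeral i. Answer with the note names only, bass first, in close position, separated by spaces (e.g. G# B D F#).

Scale degree 1 in Ab major is Ab; here the chord built on it is altered to a minor triad. i is the minor tonic, borrowed from the parallel minor.
So the chord is Ab-Cb-Eb, a minor triad.

Ab Cb Eb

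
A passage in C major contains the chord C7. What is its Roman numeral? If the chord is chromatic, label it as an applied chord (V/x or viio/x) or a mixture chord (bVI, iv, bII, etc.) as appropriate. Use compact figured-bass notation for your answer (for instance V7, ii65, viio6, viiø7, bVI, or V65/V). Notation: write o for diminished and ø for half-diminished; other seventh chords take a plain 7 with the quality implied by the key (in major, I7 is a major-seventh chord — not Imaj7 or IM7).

V7/IV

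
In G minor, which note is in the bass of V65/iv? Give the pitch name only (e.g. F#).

B

The applied chord V65/iv is rooted on G: G-B-D-F.
The figure 65 means first inversion — the third is in the bass.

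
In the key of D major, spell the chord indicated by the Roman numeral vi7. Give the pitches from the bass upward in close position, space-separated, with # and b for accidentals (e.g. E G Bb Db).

B D F# A

The numeral's case and figure indicate a minor seventh chord. In D major its root, the sixth degree, is B.
Stacking thirds from B gives B-D-F#-A.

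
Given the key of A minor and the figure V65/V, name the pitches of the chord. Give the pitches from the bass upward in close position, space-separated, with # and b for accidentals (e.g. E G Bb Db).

V65/V is a secondary dominant — the dominant seventh of V. V in A minor is E, so the applied chord's root is B, a perfect fifth above.
Building a dominant seventh chord on B gives B-D#-F#-A.
The figured bass 65 indicates first inversion, placing the third (D#) in the bass: D#-F#-A-B.

D# F# A B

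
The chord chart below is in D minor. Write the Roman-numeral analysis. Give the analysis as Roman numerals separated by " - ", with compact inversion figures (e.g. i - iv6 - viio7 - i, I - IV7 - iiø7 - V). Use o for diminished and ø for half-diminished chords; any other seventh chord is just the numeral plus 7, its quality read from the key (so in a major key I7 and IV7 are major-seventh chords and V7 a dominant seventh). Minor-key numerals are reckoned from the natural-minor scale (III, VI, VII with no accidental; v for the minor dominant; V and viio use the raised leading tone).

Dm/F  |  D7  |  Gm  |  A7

i6 - V7/iv - iv - V7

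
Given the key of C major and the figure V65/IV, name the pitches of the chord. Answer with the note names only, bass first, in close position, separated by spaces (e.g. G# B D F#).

E G Bb C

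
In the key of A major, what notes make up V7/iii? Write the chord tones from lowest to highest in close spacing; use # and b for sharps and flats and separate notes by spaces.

V7/iii is a secondary dominant — the dominant seventh of iii. iii in A major is C#, so the applied chord's root is G#, a perfect fifth above.
Building a dominant seventh chord on G# gives G#-B#-D#-F#.

G# B# D# F#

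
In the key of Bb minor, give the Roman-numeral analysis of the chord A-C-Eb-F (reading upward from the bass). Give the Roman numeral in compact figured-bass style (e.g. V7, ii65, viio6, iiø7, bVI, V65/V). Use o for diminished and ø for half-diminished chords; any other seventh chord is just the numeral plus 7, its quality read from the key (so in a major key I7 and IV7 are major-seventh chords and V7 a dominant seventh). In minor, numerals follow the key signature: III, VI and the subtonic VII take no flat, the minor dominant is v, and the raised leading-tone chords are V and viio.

V65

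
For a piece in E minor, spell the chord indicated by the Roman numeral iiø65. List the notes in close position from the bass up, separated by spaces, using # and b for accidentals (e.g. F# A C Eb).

In E minor, scale degree 2 is F#, and the diatonic chord built there is a half-diminished seventh chord.
Stacking thirds from F# gives F#-A-C-E.
With the 65 figure the chord is in first inversion; from the bass A upward in close position it reads A-C-E-F#.

A C E F#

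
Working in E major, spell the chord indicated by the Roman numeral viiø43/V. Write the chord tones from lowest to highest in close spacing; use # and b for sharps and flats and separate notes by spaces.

The slash marks an applied leading-tone chord: viio of V. In E major, V is B, so the leading tone to it is A#, a half step below.
Building a half-diminished seventh chord on A# gives A#-C#-E-G#.
The figured bass 43 indicates second inversion, placing the fifth (E) in the bass: E-G#-A#-C#.

E G# A# C#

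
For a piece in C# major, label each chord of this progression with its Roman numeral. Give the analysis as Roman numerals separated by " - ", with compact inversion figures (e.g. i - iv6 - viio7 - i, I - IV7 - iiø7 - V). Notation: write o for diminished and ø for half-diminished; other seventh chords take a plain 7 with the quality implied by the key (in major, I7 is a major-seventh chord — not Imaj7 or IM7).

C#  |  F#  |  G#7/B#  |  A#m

I - IV - V65 - vi

C# has root C#, degree 1 in C# major, so I.
F#: root F# is the subdominant; major triad there is IV.
G#7/B#: root G# is the dominant; dominant seventh chord there is V65.
A#m has root A#, degree 6 in C# major, so vi.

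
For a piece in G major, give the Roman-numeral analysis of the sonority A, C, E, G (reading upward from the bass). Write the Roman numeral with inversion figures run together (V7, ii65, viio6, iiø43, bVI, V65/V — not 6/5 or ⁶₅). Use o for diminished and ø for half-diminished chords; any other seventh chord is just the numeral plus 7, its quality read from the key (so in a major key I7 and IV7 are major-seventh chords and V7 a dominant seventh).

The pitches A-C-E-G form a minor seventh chord rooted on A.
A is scale degree 2 in G major, and a minor seventh chord on that degree is written ii7.

ii7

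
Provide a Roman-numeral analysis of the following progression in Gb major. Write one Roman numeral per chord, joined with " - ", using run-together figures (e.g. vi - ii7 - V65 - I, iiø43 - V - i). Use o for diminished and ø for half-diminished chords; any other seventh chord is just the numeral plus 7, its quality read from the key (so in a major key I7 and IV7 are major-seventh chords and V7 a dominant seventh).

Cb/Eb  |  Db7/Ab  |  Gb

IV6 - V43 - I

Cb/Eb has root Cb, degree 4 in Gb major, so IV6.
Db7/Ab: dominant seventh chord on Db = scale degree 5 → V43.
Gb: major triad on Gb = scale degree 1 → I.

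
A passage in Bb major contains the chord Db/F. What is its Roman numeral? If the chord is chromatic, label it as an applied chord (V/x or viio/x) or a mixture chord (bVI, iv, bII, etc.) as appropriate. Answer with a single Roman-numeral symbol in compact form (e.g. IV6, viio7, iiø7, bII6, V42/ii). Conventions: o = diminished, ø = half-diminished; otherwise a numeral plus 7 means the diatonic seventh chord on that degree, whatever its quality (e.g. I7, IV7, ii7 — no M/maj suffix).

bIII6

Stacked in thirds the chord is Db-F-Ab: a major triad on Db.
Db is the lowered third degree of Bb major (diatonic 3 would be D). This is a major triad on the lowered third degree, borrowed from the parallel minor.
With F in the bass the chord is in first inversion, so the figured bass is 6.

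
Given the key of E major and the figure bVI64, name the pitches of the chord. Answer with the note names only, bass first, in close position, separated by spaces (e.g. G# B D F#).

G C E

Scale degree 6 in E major is C#; lowering it a half step gives C. bVI64 is a major triad on the lowered sixth degree, borrowed from the parallel minor.
So the chord is C-E-G, a major triad.
The figured bass 64 indicates second inversion, placing the fifth (G) in the bass: G-C-E.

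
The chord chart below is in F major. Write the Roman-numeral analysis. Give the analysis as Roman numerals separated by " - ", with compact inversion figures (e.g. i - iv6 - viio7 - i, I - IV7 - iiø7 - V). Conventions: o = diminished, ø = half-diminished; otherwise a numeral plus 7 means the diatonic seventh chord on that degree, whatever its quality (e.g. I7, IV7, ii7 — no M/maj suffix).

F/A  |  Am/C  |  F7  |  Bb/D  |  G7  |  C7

I6 - iii6 - V7/IV - IV6 - V7/V - V7

F/A: root F is the tonic; major triad there is I6.
Am/C: minor triad on A = scale degree 3 → iii6.
F7: chromatic; F is V of IV, so V7/IV.
Bb/D: root Bb is the subdominant; major triad there is IV6.
G7: a dominant seventh chord on G, the applied dominant of V → V7/V.
C7 has root C, degree 5 in F major, so V7.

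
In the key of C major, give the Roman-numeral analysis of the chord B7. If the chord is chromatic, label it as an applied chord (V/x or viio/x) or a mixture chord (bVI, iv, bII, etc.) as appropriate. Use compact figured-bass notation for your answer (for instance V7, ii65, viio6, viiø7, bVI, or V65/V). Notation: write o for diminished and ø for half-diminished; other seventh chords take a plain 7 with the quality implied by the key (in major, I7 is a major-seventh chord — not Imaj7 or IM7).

V7/iii

The pitches B-D#-F#-A form a dominant seventh chord rooted on B.
B is not a diatonic chord root with this quality in C major, but it lies a perfect fifth above E (iii), so the chord functions as an applied dominant of iii.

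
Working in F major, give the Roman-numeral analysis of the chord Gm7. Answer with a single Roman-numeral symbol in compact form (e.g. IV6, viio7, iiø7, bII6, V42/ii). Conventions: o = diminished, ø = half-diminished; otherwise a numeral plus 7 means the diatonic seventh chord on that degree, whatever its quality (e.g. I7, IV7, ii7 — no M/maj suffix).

ii7

Stacked in thirds the chord is G-Bb-D-F: a minor seventh chord on G.
In F major, G is the supertonic; the diatonic minor seventh chord there is ii7.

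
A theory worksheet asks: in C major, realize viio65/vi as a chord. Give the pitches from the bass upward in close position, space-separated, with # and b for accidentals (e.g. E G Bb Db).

B D F G#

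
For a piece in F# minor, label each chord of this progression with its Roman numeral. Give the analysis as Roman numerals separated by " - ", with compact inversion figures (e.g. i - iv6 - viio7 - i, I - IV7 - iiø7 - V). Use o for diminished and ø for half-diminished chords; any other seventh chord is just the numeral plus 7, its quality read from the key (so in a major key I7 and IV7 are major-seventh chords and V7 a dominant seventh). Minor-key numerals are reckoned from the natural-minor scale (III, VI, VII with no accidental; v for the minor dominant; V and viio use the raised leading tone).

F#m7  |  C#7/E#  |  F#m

F#m7: minor seventh chord on F# = scale degree 1 → i7.
C#7/E#: root C# is the dominant; dominant seventh chord there is V65.
F#m has root F#, degree 1 in F# minor, so i.

i7 - V65 - i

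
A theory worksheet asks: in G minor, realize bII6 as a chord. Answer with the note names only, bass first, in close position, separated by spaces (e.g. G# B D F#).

C Eb Ab

Scale degree 2 in G minor is A; lowering it a half step gives Ab. bII6 is the Neapolitan sixth — a major triad on the lowered second degree, here in its customary first inversion.
So the chord is Ab-C-Eb.
With the 6 figure the chord is in first inversion; from the bass C upward in close position it reads C-Eb-Ab.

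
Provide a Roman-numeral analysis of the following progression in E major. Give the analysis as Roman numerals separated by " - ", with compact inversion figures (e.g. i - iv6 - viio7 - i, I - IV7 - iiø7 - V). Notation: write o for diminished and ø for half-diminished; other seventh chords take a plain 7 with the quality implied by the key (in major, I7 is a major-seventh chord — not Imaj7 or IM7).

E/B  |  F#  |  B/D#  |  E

I64 - V/V - V6 - I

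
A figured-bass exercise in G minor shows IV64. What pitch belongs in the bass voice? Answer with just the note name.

IV in G minor has root C; the chord is C-E-G.
The figure 64 means second inversion — the fifth is in the bass.

G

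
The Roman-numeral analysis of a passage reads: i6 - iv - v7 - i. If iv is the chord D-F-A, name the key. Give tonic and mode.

A minor

The anchor chord is a minor triad on D, labeled iv.
Counting down 3 scale steps from D places the tonic on A; a minor triad on degree 4 is diatonic only in minor.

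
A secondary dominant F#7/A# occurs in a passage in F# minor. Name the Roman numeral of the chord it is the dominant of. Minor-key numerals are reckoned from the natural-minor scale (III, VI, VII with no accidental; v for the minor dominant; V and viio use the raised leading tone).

The chord is a dominant seventh chord on F#.
A dominant resolves down a perfect fifth: F# → B. In F# minor, B is scale degree 4, i.e. iv.

iv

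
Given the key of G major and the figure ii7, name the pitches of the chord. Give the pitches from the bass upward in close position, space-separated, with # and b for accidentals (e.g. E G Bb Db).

In G major, the second degree is A, and the diatonic chord built there is a minor seventh chord.
That chord is spelled A-C-E-G.

A C E G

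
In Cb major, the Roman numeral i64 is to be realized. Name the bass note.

Gb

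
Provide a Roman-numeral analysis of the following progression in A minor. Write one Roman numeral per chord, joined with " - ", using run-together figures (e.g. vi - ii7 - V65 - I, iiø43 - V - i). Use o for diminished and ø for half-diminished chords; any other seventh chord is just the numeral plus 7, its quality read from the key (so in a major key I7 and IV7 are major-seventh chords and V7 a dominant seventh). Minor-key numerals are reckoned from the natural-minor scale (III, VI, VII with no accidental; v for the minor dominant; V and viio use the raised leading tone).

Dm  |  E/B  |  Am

iv - V64 - i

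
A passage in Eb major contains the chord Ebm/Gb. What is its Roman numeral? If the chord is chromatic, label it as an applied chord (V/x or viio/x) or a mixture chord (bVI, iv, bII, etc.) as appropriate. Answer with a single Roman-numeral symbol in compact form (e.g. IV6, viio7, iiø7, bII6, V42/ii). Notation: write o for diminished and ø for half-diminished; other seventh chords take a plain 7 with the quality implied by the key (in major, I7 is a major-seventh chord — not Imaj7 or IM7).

Stacked in thirds the chord is Eb-Gb-Bb: a minor triad on Eb.
Eb is the first degree of Eb major. This is the minor tonic, borrowed from the parallel minor.
With Gb in the bass the chord is in first inversion, so the figured bass is 6.

i6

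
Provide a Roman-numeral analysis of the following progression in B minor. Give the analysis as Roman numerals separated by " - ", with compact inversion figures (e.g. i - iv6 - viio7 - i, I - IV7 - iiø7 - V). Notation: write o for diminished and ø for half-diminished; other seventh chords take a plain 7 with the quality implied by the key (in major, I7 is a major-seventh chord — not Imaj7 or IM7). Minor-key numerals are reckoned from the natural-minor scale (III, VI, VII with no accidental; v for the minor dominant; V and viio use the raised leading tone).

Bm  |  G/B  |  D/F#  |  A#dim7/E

i - VI6 - III6 - viio43

Bm has root B, degree 1 in B minor, so i.
G/B: major triad on G = scale degree 6 → VI6.
D/F#: major triad on D = scale degree 3 → III6.
A#dim7/E: root A# is the leading tone; fully diminished seventh chord there is viio43.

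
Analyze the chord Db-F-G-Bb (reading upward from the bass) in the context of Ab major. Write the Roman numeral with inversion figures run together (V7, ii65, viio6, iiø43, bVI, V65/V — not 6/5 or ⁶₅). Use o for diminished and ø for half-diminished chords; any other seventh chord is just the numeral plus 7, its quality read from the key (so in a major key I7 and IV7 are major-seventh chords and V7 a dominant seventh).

viiø43

Stacked in thirds the chord is G-Bb-Db-F: a half-diminished seventh chord on G.
In Ab major, G is the leading tone; the diatonic half-diminished seventh chord there is viiø7.
With Db in the bass the chord is in second inversion, so the figured bass is 43.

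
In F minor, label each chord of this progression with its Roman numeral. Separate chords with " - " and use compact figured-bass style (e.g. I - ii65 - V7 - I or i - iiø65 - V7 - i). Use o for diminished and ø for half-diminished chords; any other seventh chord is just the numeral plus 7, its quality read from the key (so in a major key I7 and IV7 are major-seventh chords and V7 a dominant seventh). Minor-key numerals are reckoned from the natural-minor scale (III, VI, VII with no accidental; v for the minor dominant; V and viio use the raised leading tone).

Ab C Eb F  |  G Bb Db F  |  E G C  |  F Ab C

i65 - iiø7 - V6 - i

Ab-C-Eb-F: minor seventh chord on F = scale degree 1 → i65.
G-Bb-Db-F has root G, degree 2 in F minor, so iiø7.
E-G-C has root C, degree 5 in F minor, so V6.
F-Ab-C: root F is the tonic; minor triad there is i.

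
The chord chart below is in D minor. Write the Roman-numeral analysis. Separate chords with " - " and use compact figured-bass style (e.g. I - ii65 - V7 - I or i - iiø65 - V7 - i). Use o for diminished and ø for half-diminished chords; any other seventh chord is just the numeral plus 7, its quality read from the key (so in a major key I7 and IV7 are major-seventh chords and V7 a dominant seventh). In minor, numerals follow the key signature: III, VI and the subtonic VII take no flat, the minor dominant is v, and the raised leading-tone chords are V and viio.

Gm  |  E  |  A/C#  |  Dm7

iv - V/V - V6 - i7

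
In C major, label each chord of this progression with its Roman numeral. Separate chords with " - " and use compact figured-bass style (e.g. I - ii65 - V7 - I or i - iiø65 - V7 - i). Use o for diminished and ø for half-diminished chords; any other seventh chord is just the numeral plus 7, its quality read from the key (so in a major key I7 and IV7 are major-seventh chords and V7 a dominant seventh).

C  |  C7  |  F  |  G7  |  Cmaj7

C: root C is the tonic; major triad there is I.
C7 is the secondary dominant of IV (dominant seventh chord on C): V7/IV.
F: major triad on F = scale degree 4 → IV.
G7: root G is the dominant; dominant seventh chord there is V7.
Cmaj7: major seventh chord on C = scale degree 1 → I7.

I - V7/IV - IV - V7 - I7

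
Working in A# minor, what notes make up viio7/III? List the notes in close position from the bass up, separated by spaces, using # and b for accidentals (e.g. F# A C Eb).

B# D# F# A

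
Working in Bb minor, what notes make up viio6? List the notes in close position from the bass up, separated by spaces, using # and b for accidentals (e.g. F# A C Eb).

C Eb A

In Bb minor, the leading-tone chord is built on the raised seventh degree, A.
That chord is spelled A-C-Eb.
The figured bass 6 indicates first inversion, placing the third (C) in the bass: C-Eb-A.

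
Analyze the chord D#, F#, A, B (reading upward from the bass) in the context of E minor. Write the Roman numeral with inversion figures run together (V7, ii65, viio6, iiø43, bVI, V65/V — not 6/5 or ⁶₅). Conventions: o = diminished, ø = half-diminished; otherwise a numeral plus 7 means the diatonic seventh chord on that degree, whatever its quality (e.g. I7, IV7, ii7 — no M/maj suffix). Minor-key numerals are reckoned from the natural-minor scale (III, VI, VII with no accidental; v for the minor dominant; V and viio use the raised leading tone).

The pitches B-D#-F#-A form a dominant seventh chord rooted on B.
B is scale degree 5 in E minor, and a dominant seventh chord on that degree is written V7.
With D# in the bass the chord is in first inversion, so the figured bass is 65.

V65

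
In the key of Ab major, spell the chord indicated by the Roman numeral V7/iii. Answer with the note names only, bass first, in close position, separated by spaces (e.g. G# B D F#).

The slash means an applied dominant: we want the dominant of iii. In Ab major, iii is C minor, and its dominant is built on G.
Building a dominant seventh chord on G gives G-B-D-F.

G B D F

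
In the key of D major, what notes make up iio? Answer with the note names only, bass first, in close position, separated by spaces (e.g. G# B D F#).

E G Bb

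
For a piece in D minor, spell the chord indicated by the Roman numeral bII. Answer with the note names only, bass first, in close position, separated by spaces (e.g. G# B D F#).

Eb G Bb

Scale degree 2 in D minor is E; lowering it a half step gives Eb. bII is the Neapolitan chord — a major triad on the lowered second degree.
So the chord is Eb-G-Bb, a major triad.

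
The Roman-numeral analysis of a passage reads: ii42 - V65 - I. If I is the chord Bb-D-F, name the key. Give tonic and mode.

The anchor chord is a major triad on Bb, labeled I.
If Bb is scale degree 1 and the mode makes that degree carry a major triad, the tonic is Bb and the mode is major.

Bb major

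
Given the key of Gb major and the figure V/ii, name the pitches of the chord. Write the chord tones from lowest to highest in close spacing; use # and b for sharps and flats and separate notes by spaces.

Eb G Bb

The slash means an applied dominant: we want the dominant of ii. In Gb major, ii is Ab minor, and its dominant is built on Eb.
Building a major triad on Eb gives Eb-G-Bb.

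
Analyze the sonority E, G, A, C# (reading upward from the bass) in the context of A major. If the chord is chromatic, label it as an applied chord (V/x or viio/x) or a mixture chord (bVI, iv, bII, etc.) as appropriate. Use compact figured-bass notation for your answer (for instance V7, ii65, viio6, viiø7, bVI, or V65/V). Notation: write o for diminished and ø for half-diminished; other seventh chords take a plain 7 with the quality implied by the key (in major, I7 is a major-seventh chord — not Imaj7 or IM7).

V43/IV

The pitches A-C#-E-G form a dominant seventh chord rooted on A.
A is not a diatonic chord root with this quality in A major, but it lies a perfect fifth above D (IV), so the chord functions as an applied dominant of IV.
With E in the bass the chord is in second inversion, so the figured bass is 43.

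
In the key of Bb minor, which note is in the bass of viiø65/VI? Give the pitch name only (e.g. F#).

Ab

The applied chord viiø65/VI is rooted on F: F-Ab-Cb-Eb.
The figure 65 means first inversion — the third is in the bass.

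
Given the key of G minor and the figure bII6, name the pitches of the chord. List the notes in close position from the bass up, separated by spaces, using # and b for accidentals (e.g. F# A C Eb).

C Eb Ab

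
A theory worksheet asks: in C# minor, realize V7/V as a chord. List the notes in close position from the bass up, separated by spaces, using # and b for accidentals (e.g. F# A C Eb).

V7/V is a secondary dominant — the dominant seventh of V. V in C# minor is G#, so the applied chord's root is D#, a perfect fifth above.
Building a dominant seventh chord on D# gives D#-F##-A#-C#.

D# F## A# C#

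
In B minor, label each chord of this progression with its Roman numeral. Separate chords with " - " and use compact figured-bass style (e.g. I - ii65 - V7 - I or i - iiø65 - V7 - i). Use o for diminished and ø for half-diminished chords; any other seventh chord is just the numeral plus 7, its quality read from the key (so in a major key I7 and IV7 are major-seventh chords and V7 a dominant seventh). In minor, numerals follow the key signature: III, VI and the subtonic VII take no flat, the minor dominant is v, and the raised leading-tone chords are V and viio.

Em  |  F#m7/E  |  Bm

Em has root E, degree 4 in B minor, so iv.
F#m7/E has root F#, degree 5 in B minor, so v42.
Bm has root B, degree 1 in B minor, so i.

iv - v42 - i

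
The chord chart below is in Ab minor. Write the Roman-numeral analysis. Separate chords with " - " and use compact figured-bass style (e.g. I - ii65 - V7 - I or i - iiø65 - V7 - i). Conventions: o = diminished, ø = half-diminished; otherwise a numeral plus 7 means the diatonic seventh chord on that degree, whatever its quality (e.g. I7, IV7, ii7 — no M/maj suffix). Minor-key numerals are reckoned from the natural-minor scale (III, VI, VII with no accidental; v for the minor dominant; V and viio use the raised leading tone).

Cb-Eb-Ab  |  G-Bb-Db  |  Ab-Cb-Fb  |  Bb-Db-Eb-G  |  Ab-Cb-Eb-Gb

i6 - viio - VI6 - V43 - i7

Cb-Eb-Ab: minor triad on Ab = scale degree 1 → i6.
G-Bb-Db: diminished triad on G = scale degree 7 → viio.
Ab-Cb-Fb: major triad on Fb = scale degree 6 → VI6.
Bb-Db-Eb-G has root Eb, degree 5 in Ab minor, so V43.
Ab-Cb-Eb-Gb: root Ab is the tonic; minor seventh chord there is i7.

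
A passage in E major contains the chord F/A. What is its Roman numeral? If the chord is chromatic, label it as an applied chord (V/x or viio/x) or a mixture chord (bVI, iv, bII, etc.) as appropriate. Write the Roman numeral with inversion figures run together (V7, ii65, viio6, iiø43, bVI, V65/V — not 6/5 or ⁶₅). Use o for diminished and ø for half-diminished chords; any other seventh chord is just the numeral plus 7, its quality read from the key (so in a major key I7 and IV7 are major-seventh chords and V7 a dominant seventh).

Stacked in thirds the chord is F-A-C: a major triad on F.
F is the lowered second degree of E major (diatonic 2 would be F#). This is the Neapolitan sixth — a major triad on the lowered second degree, here in its customary first inversion.
With A in the bass the chord is in first inversion, so the figured bass is 6.

bII6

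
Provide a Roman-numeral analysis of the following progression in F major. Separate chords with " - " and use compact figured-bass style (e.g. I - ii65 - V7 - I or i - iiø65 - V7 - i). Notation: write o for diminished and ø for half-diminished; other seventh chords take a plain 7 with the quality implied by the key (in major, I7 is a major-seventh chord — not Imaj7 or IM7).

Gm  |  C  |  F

ii - V - I

Gm has root G, degree 2 in F major, so ii.
C: major triad on C = scale degree 5 → V.
F has root F, degree 1 in F major, so I.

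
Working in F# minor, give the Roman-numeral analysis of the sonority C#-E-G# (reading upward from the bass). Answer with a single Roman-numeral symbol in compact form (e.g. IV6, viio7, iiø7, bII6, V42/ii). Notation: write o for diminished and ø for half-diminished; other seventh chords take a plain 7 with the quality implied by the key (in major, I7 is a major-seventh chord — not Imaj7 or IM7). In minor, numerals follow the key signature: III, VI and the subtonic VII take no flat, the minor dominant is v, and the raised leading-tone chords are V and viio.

v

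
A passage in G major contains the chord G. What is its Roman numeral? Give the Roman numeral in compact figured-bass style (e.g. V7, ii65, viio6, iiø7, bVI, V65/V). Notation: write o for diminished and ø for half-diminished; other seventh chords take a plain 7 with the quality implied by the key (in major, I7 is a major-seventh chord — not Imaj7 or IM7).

Stacked in thirds the chord is G-B-D: a major triad on G.
G is scale degree 1 in G major, and a major triad on that degree is written I.

I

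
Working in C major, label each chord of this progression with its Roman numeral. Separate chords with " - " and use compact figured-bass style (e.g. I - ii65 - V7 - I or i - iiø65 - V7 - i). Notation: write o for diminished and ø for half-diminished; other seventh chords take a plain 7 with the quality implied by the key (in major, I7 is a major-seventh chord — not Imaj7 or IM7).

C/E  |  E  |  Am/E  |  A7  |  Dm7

C/E has root C, degree 1 in C major, so I6.
E is the secondary dominant of vi (major triad on E): V/vi.
Am/E has root A, degree 6 in C major, so vi64.
A7: chromatic; A is V of ii, so V7/ii.
Dm7: minor seventh chord on D = scale degree 2 → ii7.

I6 - V/vi - vi64 - V7/ii - ii7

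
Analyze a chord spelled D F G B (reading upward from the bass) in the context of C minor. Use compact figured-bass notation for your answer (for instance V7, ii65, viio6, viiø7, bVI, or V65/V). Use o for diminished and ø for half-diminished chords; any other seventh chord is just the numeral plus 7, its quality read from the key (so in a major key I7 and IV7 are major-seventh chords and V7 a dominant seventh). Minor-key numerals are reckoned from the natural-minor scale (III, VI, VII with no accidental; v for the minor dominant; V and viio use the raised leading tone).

V43

Stacked in thirds the chord is G-B-D-F: a dominant seventh chord on G.
G is scale degree 5 in C minor, and a dominant seventh chord on that degree is written V7.
With D in the bass the chord is in second inversion, so the figured bass is 43.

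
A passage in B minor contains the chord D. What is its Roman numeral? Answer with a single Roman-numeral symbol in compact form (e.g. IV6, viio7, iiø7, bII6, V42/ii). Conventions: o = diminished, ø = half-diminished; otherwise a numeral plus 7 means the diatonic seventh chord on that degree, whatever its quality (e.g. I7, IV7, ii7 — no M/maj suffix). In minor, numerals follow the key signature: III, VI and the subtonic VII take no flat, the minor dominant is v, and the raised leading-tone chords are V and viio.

The pitches D-F#-A form a major triad rooted on D.
D is scale degree 3 in B minor, and a major triad on that degree is written III.

III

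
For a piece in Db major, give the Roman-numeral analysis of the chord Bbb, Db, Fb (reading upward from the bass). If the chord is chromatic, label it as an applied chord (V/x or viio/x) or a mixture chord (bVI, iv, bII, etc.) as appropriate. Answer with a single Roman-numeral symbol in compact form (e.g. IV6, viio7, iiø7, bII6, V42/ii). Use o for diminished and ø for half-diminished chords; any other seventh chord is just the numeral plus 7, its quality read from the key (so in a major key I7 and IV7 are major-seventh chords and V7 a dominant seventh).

bVI

The pitches Bbb-Db-Fb form a major triad rooted on Bbb.
Bbb is the lowered sixth degree of Db major (diatonic 6 would be Bb). This is a major triad on the lowered sixth degree, borrowed from the parallel minor.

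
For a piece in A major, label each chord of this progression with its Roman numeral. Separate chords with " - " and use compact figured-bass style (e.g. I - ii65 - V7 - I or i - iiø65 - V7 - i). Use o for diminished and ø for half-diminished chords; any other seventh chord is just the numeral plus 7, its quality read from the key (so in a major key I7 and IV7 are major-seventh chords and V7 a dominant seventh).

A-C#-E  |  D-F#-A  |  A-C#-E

A-C#-E has root A, degree 1 in A major, so I.
D-F#-A: major triad on D = scale degree 4 → IV.
A-C#-E: root A is the tonic; major triad there is I.

I - IV - I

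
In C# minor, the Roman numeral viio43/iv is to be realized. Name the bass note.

The applied chord viio43/iv is rooted on E#: E#-G#-B-D.
The figure 43 means second inversion — the fifth is in the bass.

B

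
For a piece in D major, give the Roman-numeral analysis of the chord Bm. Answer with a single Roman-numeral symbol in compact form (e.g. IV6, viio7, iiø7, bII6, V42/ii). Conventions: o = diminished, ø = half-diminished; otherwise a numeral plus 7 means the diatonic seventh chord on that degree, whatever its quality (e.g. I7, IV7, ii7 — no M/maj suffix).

vi

Stacked in thirds the chord is B-D-F#: a minor triad on B.
B is scale degree 6 in D major, and a minor triad on that degree is written vi.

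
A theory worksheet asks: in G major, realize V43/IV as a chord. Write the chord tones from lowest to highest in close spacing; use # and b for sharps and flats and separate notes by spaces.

D F G B

The slash means an applied dominant: we want the dominant of IV. In G major, IV is C major, and its dominant is built on G.
Building a dominant seventh chord on G gives G-B-D-F.
With the 43 figure the chord is in second inversion; from the bass D upward in close position it reads D-F-G-B.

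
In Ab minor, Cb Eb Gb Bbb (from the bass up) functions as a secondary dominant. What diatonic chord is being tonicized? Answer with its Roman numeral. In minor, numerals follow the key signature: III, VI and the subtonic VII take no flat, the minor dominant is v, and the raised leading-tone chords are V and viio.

The chord is a dominant seventh chord on Cb.
A dominant resolves down a perfect fifth: Cb → Fb. In Ab minor, Fb is scale degree 6, i.e. VI.

VI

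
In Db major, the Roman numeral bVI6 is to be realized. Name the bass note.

bVI in Db major has root Bbb; the chord is Bbb-Db-Fb.
The figure 6 means first inversion — the third is in the bass.

Db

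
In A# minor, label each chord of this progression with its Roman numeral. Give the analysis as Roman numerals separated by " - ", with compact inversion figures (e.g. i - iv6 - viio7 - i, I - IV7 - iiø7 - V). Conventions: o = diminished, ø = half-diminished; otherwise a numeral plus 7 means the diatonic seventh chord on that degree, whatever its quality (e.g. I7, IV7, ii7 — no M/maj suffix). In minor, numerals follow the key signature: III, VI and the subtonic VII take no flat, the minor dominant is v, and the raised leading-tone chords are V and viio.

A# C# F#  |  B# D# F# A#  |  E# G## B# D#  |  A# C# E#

A#-C#-F#: root F# is the submediant; major triad there is VI6.
B#-D#-F#-A# has root B#, degree 2 in A# minor, so iiø7.
E#-G##-B#-D# has root E#, degree 5 in A# minor, so V7.
A#-C#-E#: root A# is the tonic; minor triad there is i.

VI6 - iiø7 - V7 - i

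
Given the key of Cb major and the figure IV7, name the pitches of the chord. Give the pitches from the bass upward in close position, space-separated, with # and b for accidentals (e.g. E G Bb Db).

Fb Ab Cb Eb

The numeral's case and figure indicate a major seventh chord. In Cb major its root, scale degree 4, is Fb.
Stacking thirds from Fb gives Fb-Ab-Cb-Eb.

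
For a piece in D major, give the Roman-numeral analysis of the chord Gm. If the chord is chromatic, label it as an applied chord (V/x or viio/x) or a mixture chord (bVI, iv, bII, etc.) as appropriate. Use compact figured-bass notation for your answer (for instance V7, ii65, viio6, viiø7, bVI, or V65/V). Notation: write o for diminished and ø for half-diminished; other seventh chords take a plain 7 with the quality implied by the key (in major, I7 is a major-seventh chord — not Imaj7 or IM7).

Stacked in thirds the chord is G-Bb-D: a minor triad on G.
G is the fourth degree of D major. This is the minor subdominant, borrowed from the parallel minor.

iv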